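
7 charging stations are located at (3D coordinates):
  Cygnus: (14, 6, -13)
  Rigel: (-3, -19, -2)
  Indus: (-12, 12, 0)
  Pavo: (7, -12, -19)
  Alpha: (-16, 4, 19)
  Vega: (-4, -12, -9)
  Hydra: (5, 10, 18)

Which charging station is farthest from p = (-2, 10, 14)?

Pavo

Since √ is increasing, it suffices to compare squared distances:
d²(p, Cygnus) = (-2−14)² + (10−6)² + (14−(-13))² = 256 + 16 + 729 = 1001
d²(p, Rigel) = (-2−(-3))² + (10−(-19))² + (14−(-2))² = 1 + 841 + 256 = 1098
d²(p, Indus) = (-2−(-12))² + (10−12)² + (14−0)² = 100 + 4 + 196 = 300
d²(p, Pavo) = (-2−7)² + (10−(-12))² + (14−(-19))² = 81 + 484 + 1089 = 1654
d²(p, Alpha) = (-2−(-16))² + (10−4)² + (14−19)² = 196 + 36 + 25 = 257
d²(p, Vega) = (-2−(-4))² + (10−(-12))² + (14−(-9))² = 4 + 484 + 529 = 1017
d²(p, Hydra) = (-2−5)² + (10−10)² + (14−18)² = 49 + 0 + 16 = 65
The largest is to Pavo.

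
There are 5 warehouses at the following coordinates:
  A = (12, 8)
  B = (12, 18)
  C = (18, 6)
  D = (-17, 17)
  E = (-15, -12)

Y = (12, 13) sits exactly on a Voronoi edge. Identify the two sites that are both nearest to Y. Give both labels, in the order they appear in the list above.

A and B

Squared distances from Y to each site:
|YA|² = 0 + 25 = 25
|YB|² = 0 + 25 = 25
|YC|² = 36 + 49 = 85
|YD|² = 841 + 16 = 857
|YE|² = 729 + 625 = 1354
Y is equidistant from A and B (both at squared distance 25), and every other site is strictly farther — so Y lies on the A–B Voronoi edge.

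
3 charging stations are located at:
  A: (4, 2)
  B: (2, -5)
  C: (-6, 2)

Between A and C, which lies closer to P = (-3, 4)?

Compare squared distances:
|PA|² = (-3−4)² + (4−2)² = 49 + 4 = 53
|PC|² = (-3−(-6))² + (4−2)² = 9 + 4 = 13
53 > 13, so C is closer.

C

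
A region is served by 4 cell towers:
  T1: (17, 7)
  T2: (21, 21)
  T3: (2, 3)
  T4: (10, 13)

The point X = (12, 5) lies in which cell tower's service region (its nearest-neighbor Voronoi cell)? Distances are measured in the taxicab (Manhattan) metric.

T1

d(X,T1) = |12−17| + |5−7| = 5 + 2 = 7
d(X,T2) = |12−21| + |5−21| = 9 + 16 = 25
d(X,T3) = |12−2| + |5−3| = 10 + 2 = 12
d(X,T4) = |12−10| + |5−13| = 2 + 8 = 10
The smallest is to T1, so X lies in the Voronoi region of T1.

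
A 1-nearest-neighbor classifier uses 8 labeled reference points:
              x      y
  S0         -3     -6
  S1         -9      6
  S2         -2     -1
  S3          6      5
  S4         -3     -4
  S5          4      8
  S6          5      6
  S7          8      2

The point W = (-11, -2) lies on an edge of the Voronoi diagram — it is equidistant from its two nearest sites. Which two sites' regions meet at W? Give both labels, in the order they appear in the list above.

S1 and S4

Squared distances from W to each site:
|WS0|² = (-11−(-3))² + (-2−(-6))² = 64 + 16 = 80
|WS1|² = (-11−(-9))² + (-2−6)² = 4 + 64 = 68
|WS2|² = (-11−(-2))² + (-2−(-1))² = 81 + 1 = 82
|WS3|² = (-11−6)² + (-2−5)² = 289 + 49 = 338
|WS4|² = (-11−(-3))² + (-2−(-4))² = 64 + 4 = 68
|WS5|² = (-11−4)² + (-2−8)² = 225 + 100 = 325
|WS6|² = (-11−5)² + (-2−6)² = 256 + 64 = 320
|WS7|² = (-11−8)² + (-2−2)² = 361 + 16 = 377
W is equidistant from S1 and S4 (both at squared distance 68), and every other site is strictly farther — so W lies on the S1–S4 Voronoi edge.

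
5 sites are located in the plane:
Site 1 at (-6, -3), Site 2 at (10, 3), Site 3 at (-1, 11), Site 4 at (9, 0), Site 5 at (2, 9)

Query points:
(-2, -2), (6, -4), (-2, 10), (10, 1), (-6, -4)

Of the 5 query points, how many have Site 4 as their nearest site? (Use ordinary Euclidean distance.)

2

(-2, -2) — d² to each: Site 1:17, Site 2:169, Site 3:170, Site 4:125, Site 5:137 → nearest is Site 1
(6, -4) — d² to each: Site 1:145, Site 2:65, Site 3:274, Site 4:25, Site 5:185 → nearest is Site 4
(-2, 10) — d² to each: Site 1:185, Site 2:193, Site 3:2, Site 4:221, Site 5:17 → nearest is Site 3
(10, 1) — d² to each: Site 1:272, Site 2:4, Site 3:221, Site 4:2, Site 5:128 → nearest is Site 4
(-6, -4) — d² to each: Site 1:1, Site 2:305, Site 3:250, Site 4:241, Site 5:233 → nearest is Site 1
2 of the 5 points have Site 4 as nearest.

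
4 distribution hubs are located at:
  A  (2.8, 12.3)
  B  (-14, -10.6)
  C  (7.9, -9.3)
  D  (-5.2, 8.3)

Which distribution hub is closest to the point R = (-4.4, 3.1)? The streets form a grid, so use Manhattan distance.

D

d(R,A) = |-4.4−2.8| + |3.1−12.3| = 7.2 + 9.2 = 16.4
d(R,B) = |-4.4−(-14)| + |3.1−(-10.6)| = 9.6 + 13.7 = 23.3
d(R,C) = |-4.4−7.9| + |3.1−(-9.3)| = 12.3 + 12.4 = 24.7
d(R,D) = |-4.4−(-5.2)| + |3.1−8.3| = 0.8 + 5.2 = 6
The smallest is to D, so R lies in the Voronoi region of D.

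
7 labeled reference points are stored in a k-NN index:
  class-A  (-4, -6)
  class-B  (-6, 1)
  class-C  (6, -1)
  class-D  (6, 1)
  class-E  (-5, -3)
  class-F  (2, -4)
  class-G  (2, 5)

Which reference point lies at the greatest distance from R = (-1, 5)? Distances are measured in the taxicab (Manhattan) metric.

d(R, class-A) = |-1−(-4)| + |5−(-6)| = 3 + 11 = 14
d(R, class-B) = |-1−(-6)| + |5−1| = 5 + 4 = 9
d(R, class-C) = |-1−6| + |5−(-1)| = 7 + 6 = 13
d(R, class-D) = |-1−6| + |5−1| = 7 + 4 = 11
d(R, class-E) = |-1−(-5)| + |5−(-3)| = 4 + 8 = 12
d(R, class-F) = |-1−2| + |5−(-4)| = 3 + 9 = 12
d(R, class-G) = |-1−2| + |5−5| = 3 + 0 = 3
The largest is to class-A.

class-A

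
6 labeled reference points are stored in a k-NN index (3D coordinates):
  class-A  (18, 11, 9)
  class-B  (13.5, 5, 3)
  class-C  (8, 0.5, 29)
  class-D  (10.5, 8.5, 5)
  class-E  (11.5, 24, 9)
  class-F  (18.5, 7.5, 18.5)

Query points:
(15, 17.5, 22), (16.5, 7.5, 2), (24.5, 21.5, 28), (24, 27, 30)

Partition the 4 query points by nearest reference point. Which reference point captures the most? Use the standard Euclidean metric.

class-F

(15, 17.5, 22) — d² to each: class-A:220.25, class-B:519.5, class-C:387, class-D:390.25, class-E:223.5, class-F:124.5 → nearest is class-F
(16.5, 7.5, 2) — d² to each: class-A:63.5, class-B:16.25, class-C:850.25, class-D:46, class-E:346.25, class-F:276.25 → nearest is class-B
(24.5, 21.5, 28) — d² to each: class-A:513.5, class-B:1018.25, class-C:714.25, class-D:894, class-E:536.25, class-F:322.25 → nearest is class-F
(24, 27, 30) — d² to each: class-A:733, class-B:1323.25, class-C:959.25, class-D:1149.5, class-E:606.25, class-F:542.75 → nearest is class-F
Tally — class-B:1, class-F:3. class-F captures the most (3).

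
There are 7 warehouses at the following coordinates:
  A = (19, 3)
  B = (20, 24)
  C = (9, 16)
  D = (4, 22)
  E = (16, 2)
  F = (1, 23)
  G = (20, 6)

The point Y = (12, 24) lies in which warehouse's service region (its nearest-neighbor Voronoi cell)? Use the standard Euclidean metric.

Since √ is increasing, it suffices to compare squared distances:
|YA|² = (12−19)² + (24−3)² = 49 + 441 = 490
|YB|² = (12−20)² + (24−24)² = 64 + 0 = 64
|YC|² = (12−9)² + (24−16)² = 9 + 64 = 73
|YD|² = (12−4)² + (24−22)² = 64 + 4 = 68
|YE|² = (12−16)² + (24−2)² = 16 + 484 = 500
|YF|² = (12−1)² + (24−23)² = 121 + 1 = 122
|YG|² = (12−20)² + (24−6)² = 64 + 324 = 388
The smallest is to B, so Y lies in the Voronoi region of B.

B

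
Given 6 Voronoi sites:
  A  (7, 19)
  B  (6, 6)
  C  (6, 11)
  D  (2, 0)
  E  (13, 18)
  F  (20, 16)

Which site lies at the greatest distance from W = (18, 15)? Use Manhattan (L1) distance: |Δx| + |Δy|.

d(W,A) = 11 + 4 = 15
d(W,B) = 12 + 9 = 21
d(W,C) = 12 + 4 = 16
d(W,D) = 16 + 15 = 31
d(W,E) = 5 + 3 = 8
d(W,F) = 2 + 1 = 3
The largest is to D.

D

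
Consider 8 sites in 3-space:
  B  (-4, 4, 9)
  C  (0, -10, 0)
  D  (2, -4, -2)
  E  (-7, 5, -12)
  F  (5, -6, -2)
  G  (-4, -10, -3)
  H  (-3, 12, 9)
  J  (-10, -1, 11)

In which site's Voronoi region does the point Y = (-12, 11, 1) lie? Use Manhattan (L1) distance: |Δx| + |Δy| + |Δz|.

d(Y,B) = |-12−(-4)| + |11−4| + |1−9| = 8 + 7 + 8 = 23
d(Y,C) = |-12−0| + |11−(-10)| + |1−0| = 12 + 21 + 1 = 34
d(Y,D) = |-12−2| + |11−(-4)| + |1−(-2)| = 14 + 15 + 3 = 32
d(Y,E) = |-12−(-7)| + |11−5| + |1−(-12)| = 5 + 6 + 13 = 24
d(Y,F) = |-12−5| + |11−(-6)| + |1−(-2)| = 17 + 17 + 3 = 37
d(Y,G) = |-12−(-4)| + |11−(-10)| + |1−(-3)| = 8 + 21 + 4 = 33
d(Y,H) = |-12−(-3)| + |11−12| + |1−9| = 9 + 1 + 8 = 18
d(Y,J) = |-12−(-10)| + |11−(-1)| + |1−11| = 2 + 12 + 10 = 24
Minimum is at H.

H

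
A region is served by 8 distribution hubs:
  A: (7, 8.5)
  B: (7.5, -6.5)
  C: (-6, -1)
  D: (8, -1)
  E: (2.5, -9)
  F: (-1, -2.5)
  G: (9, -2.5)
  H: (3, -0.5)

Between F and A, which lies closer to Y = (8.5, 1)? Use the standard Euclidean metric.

A

Compare squared distances:
|YF|² = (8.5−(-1))² + (1−(-2.5))² = 90.25 + 12.25 = 102.5
|YA|² = (8.5−7)² + (1−8.5)² = 2.25 + 56.25 = 58.5
102.5 > 58.5, so A is closer.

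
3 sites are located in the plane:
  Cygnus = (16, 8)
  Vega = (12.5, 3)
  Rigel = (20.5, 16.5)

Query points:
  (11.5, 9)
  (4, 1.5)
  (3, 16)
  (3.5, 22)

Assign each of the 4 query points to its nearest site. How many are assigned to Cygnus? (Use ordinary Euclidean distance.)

(11.5, 9) — d² to each: Cygnus:21.25, Vega:37, Rigel:137.25 → nearest is Cygnus
(4, 1.5) — d² to each: Cygnus:186.25, Vega:74.5, Rigel:497.25 → nearest is Vega
(3, 16) — d² to each: Cygnus:233, Vega:259.25, Rigel:306.5 → nearest is Cygnus
(3.5, 22) — d² to each: Cygnus:352.25, Vega:442, Rigel:319.25 → nearest is Rigel
2 of the 4 points have Cygnus as nearest.

2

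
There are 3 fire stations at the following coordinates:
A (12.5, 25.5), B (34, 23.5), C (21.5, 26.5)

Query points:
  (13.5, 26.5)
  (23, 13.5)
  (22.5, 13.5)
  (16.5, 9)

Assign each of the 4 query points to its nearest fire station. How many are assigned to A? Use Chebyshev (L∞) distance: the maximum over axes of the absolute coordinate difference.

(13.5, 26.5) — d to each: A:1, B:20.5, C:8 → nearest is A
(23, 13.5) — d to each: A:12, B:11, C:13 → nearest is B
(22.5, 13.5) — d to each: A:12, B:11.5, C:13 → nearest is B
(16.5, 9) — d to each: A:16.5, B:17.5, C:17.5 → nearest is A
2 of the 4 points have A as nearest.

2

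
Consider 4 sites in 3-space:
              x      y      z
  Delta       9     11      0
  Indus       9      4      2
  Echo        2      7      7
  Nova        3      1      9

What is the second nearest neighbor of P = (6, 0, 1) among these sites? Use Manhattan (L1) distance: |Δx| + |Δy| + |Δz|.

Nova

d(P, Delta) = 3 + 11 + 1 = 15
d(P, Indus) = 3 + 4 + 1 = 8
d(P, Echo) = 4 + 7 + 6 = 17
d(P, Nova) = 3 + 1 + 8 = 12
Sorted ascending: Indus, Nova, Delta, … — the second-nearest is Nova.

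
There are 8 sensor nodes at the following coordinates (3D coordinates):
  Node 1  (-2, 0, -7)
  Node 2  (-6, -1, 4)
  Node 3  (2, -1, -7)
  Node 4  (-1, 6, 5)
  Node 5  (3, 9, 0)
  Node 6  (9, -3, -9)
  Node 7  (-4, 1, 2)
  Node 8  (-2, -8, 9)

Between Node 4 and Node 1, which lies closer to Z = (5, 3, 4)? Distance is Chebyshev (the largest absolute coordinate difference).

Node 4

d(Z, Node 4) = max(6, 3, 1) = 6
d(Z, Node 1) = max(7, 3, 11) = 11
6 < 11, so Node 4 is closer.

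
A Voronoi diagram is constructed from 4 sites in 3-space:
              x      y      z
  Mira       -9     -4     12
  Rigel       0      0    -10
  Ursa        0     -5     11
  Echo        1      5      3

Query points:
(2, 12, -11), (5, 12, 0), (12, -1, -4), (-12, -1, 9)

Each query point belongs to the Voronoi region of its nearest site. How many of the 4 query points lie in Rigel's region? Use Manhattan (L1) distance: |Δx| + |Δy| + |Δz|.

2

(2, 12, -11) — d to each: Mira:50, Rigel:15, Ursa:41, Echo:22 → nearest is Rigel
(5, 12, 0) — d to each: Mira:42, Rigel:27, Ursa:33, Echo:14 → nearest is Echo
(12, -1, -4) — d to each: Mira:40, Rigel:19, Ursa:31, Echo:24 → nearest is Rigel
(-12, -1, 9) — d to each: Mira:9, Rigel:32, Ursa:18, Echo:25 → nearest is Mira
2 of the 4 points have Rigel as nearest.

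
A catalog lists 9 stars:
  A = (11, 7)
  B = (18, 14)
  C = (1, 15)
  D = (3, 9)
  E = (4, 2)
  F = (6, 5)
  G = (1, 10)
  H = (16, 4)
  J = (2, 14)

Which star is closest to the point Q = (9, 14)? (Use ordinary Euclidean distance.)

J

Squared Euclidean distances:
|QA|² = 4 + 49 = 53
|QB|² = 81 + 0 = 81
|QC|² = 64 + 1 = 65
|QD|² = 36 + 25 = 61
|QE|² = 25 + 144 = 169
|QF|² = 9 + 81 = 90
|QG|² = 64 + 16 = 80
|QH|² = 49 + 100 = 149
|QJ|² = 49 + 0 = 49
The smallest is to J, so Q lies in the Voronoi region of J.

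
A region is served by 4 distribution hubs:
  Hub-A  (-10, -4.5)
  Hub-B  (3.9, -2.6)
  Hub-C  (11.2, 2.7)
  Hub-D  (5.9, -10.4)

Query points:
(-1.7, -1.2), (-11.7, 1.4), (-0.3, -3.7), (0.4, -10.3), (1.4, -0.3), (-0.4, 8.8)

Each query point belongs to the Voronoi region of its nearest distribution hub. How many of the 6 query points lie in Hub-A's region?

(-1.7, -1.2) — d² to each: Hub-A:79.78, Hub-B:33.32, Hub-C:181.62, Hub-D:142.4 → nearest is Hub-B
(-11.7, 1.4) — d² to each: Hub-A:37.7, Hub-B:259.36, Hub-C:526.1, Hub-D:449 → nearest is Hub-A
(-0.3, -3.7) — d² to each: Hub-A:94.73, Hub-B:18.85, Hub-C:173.21, Hub-D:83.33 → nearest is Hub-B
(0.4, -10.3) — d² to each: Hub-A:141.8, Hub-B:71.54, Hub-C:285.64, Hub-D:30.26 → nearest is Hub-D
(1.4, -0.3) — d² to each: Hub-A:147.6, Hub-B:11.54, Hub-C:105.04, Hub-D:122.26 → nearest is Hub-B
(-0.4, 8.8) — d² to each: Hub-A:269.05, Hub-B:148.45, Hub-C:171.77, Hub-D:408.33 → nearest is Hub-B
1 of the 6 points has Hub-A as nearest.

1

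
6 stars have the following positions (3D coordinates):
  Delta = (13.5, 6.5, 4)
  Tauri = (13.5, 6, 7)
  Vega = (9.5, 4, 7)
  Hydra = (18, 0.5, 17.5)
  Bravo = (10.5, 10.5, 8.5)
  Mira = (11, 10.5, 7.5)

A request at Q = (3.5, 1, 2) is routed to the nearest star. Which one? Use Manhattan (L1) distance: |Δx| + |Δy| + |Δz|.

Vega

d(Q, Delta) = 10 + 5.5 + 2 = 17.5
d(Q, Tauri) = 10 + 5 + 5 = 20
d(Q, Vega) = 6 + 3 + 5 = 14
d(Q, Hydra) = 14.5 + 0.5 + 15.5 = 30.5
d(Q, Bravo) = 7 + 9.5 + 6.5 = 23
d(Q, Mira) = 7.5 + 9.5 + 5.5 = 22.5
Minimum is at Vega.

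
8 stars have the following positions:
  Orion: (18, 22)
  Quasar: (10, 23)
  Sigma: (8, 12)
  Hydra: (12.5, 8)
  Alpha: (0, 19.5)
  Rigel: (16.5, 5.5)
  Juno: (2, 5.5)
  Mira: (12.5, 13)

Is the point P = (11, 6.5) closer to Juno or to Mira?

Mira

Compare squared distances:
d²(P, Juno) = (11−2)² + (6.5−5.5)² = 81 + 1 = 82
d²(P, Mira) = (11−12.5)² + (6.5−13)² = 2.25 + 42.25 = 44.5
82 > 44.5, so Mira is closer.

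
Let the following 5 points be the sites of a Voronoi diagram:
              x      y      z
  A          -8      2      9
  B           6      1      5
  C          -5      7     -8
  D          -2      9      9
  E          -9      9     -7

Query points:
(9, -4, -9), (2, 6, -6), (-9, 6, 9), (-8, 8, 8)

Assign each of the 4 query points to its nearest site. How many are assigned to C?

(9, -4, -9) — d² to each: A:649, B:230, C:318, D:614, E:497 → nearest is B
(2, 6, -6) — d² to each: A:341, B:162, C:54, D:250, E:131 → nearest is C
(-9, 6, 9) — d² to each: A:17, B:266, C:306, D:58, E:265 → nearest is A
(-8, 8, 8) — d² to each: A:37, B:254, C:266, D:38, E:227 → nearest is A
1 of the 4 points has C as nearest.

1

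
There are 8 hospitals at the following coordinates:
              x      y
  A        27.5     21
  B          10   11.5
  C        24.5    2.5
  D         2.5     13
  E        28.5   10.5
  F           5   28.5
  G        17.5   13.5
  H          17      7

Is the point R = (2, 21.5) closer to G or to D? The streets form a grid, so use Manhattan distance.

d(R,G) = |2−17.5| + |21.5−13.5| = 15.5 + 8 = 23.5
d(R,D) = |2−2.5| + |21.5−13| = 0.5 + 8.5 = 9
23.5 > 9, so D is closer.

D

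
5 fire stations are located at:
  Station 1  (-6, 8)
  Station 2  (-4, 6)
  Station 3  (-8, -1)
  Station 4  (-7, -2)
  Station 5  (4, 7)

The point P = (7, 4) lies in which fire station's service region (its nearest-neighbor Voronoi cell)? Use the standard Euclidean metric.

Station 5

Since √ is increasing, it suffices to compare squared distances:
d²(P, Station 1) = (7−(-6))² + (4−8)² = 169 + 16 = 185
d²(P, Station 2) = (7−(-4))² + (4−6)² = 121 + 4 = 125
d²(P, Station 3) = (7−(-8))² + (4−(-1))² = 225 + 25 = 250
d²(P, Station 4) = (7−(-7))² + (4−(-2))² = 196 + 36 = 232
d²(P, Station 5) = (7−4)² + (4−7)² = 9 + 9 = 18
Minimum is at Station 5.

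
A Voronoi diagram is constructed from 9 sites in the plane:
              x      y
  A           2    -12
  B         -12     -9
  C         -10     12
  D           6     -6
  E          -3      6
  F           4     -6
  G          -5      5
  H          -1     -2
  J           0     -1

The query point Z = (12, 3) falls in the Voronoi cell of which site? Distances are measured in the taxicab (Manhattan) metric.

d(Z,A) = |12−2| + |3−(-12)| = 10 + 15 = 25
d(Z,B) = |12−(-12)| + |3−(-9)| = 24 + 12 = 36
d(Z,C) = |12−(-10)| + |3−12| = 22 + 9 = 31
d(Z,D) = |12−6| + |3−(-6)| = 6 + 9 = 15
d(Z,E) = |12−(-3)| + |3−6| = 15 + 3 = 18
d(Z,F) = |12−4| + |3−(-6)| = 8 + 9 = 17
d(Z,G) = |12−(-5)| + |3−5| = 17 + 2 = 19
d(Z,H) = |12−(-1)| + |3−(-2)| = 13 + 5 = 18
d(Z,J) = |12−0| + |3−(-1)| = 12 + 4 = 16
D is nearest.

D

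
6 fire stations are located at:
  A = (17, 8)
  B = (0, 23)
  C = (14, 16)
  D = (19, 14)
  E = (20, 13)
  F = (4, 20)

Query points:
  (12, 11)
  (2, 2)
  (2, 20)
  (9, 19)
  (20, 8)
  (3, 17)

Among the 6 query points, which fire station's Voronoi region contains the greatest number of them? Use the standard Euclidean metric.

F

(12, 11) — d² to each: A:34, B:288, C:29, D:58, E:68, F:145 → nearest is C
(2, 2) — d² to each: A:261, B:445, C:340, D:433, E:445, F:328 → nearest is A
(2, 20) — d² to each: A:369, B:13, C:160, D:325, E:373, F:4 → nearest is F
(9, 19) — d² to each: A:185, B:97, C:34, D:125, E:157, F:26 → nearest is F
(20, 8) — d² to each: A:9, B:625, C:100, D:37, E:25, F:400 → nearest is A
(3, 17) — d² to each: A:277, B:45, C:122, D:265, E:305, F:10 → nearest is F
Tally — A:2, C:1, F:3. F captures the most (3).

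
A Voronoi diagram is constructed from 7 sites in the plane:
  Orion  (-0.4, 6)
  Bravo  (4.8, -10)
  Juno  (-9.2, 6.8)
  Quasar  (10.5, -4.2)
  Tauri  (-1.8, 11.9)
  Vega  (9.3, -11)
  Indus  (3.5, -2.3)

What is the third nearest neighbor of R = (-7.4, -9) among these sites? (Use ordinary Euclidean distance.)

Juno

Squared Euclidean distances:
d²(R, Orion) = 49 + 225 = 274
d²(R, Bravo) = 148.84 + 1 = 149.84
d²(R, Juno) = 3.24 + 249.64 = 252.88
d²(R, Quasar) = 320.41 + 23.04 = 343.45
d²(R, Tauri) = 31.36 + 436.81 = 468.17
d²(R, Vega) = 278.89 + 4 = 282.89
d²(R, Indus) = 118.81 + 44.89 = 163.7
Sorted ascending: Bravo, Indus, Juno, Orion, … — the third-nearest is Juno.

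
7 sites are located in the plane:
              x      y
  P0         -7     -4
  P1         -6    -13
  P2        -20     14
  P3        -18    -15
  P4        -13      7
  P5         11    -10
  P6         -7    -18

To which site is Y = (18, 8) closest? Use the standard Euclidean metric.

Compare squared distances (the ordering matches that of the actual distances):
|YP0|² = 625 + 144 = 769
|YP1|² = 576 + 441 = 1017
|YP2|² = 1444 + 36 = 1480
|YP3|² = 1296 + 529 = 1825
|YP4|² = 961 + 1 = 962
|YP5|² = 49 + 324 = 373
|YP6|² = 625 + 676 = 1301
Minimum is at P5.

P5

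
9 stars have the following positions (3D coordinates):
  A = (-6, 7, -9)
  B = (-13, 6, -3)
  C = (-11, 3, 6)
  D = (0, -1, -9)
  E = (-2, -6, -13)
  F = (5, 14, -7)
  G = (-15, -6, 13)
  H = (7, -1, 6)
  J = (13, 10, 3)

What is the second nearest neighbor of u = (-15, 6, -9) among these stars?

A

Compare squared distances (the ordering matches that of the actual distances):
|uA|² = (-15−(-6))² + (6−7)² + (-9−(-9))² = 81 + 1 + 0 = 82
|uB|² = (-15−(-13))² + (6−6)² + (-9−(-3))² = 4 + 0 + 36 = 40
|uC|² = (-15−(-11))² + (6−3)² + (-9−6)² = 16 + 9 + 225 = 250
|uD|² = (-15−0)² + (6−(-1))² + (-9−(-9))² = 225 + 49 + 0 = 274
|uE|² = (-15−(-2))² + (6−(-6))² + (-9−(-13))² = 169 + 144 + 16 = 329
|uF|² = (-15−5)² + (6−14)² + (-9−(-7))² = 400 + 64 + 4 = 468
|uG|² = (-15−(-15))² + (6−(-6))² + (-9−13)² = 0 + 144 + 484 = 628
|uH|² = (-15−7)² + (6−(-1))² + (-9−6)² = 484 + 49 + 225 = 758
|uJ|² = (-15−13)² + (6−10)² + (-9−3)² = 784 + 16 + 144 = 944
Sorted ascending: B, A, C, … — the second-nearest is A.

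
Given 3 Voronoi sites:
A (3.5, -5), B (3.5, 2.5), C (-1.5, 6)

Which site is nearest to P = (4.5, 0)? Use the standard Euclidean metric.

Since √ is increasing, it suffices to compare squared distances:
|PA|² = (4.5−3.5)² + (0−(-5))² = 1 + 25 = 26
|PB|² = (4.5−3.5)² + (0−2.5)² = 1 + 6.25 = 7.25
|PC|² = (4.5−(-1.5))² + (0−6)² = 36 + 36 = 72
B is nearest.

B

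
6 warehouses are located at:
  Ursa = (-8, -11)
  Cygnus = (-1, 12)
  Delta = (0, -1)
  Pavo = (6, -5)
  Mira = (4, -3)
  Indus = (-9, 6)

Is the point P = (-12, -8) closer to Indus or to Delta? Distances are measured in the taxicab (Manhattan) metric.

Indus

d(P, Indus) = |-12−(-9)| + |-8−6| = 3 + 14 = 17
d(P, Delta) = |-12−0| + |-8−(-1)| = 12 + 7 = 19
17 < 19, so Indus is closer.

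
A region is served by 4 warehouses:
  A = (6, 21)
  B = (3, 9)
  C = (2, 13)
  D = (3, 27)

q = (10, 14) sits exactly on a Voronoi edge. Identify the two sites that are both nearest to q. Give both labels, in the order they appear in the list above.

A and C

Squared distances from q to each site:
|qA|² = (10−6)² + (14−21)² = 16 + 49 = 65
|qB|² = (10−3)² + (14−9)² = 49 + 25 = 74
|qC|² = (10−2)² + (14−13)² = 64 + 1 = 65
|qD|² = (10−3)² + (14−27)² = 49 + 169 = 218
q is equidistant from A and C (both at squared distance 65), and every other site is strictly farther — so q lies on the A–C Voronoi edge.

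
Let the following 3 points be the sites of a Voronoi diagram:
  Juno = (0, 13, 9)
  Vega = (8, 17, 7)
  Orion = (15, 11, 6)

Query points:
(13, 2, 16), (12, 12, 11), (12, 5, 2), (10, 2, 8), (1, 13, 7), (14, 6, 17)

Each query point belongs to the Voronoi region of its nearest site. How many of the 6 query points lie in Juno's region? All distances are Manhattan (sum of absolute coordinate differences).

1

(13, 2, 16) — d to each: Juno:31, Vega:29, Orion:21 → nearest is Orion
(12, 12, 11) — d to each: Juno:15, Vega:13, Orion:9 → nearest is Orion
(12, 5, 2) — d to each: Juno:27, Vega:21, Orion:13 → nearest is Orion
(10, 2, 8) — d to each: Juno:22, Vega:18, Orion:16 → nearest is Orion
(1, 13, 7) — d to each: Juno:3, Vega:11, Orion:17 → nearest is Juno
(14, 6, 17) — d to each: Juno:29, Vega:27, Orion:17 → nearest is Orion
1 of the 6 points has Juno as nearest.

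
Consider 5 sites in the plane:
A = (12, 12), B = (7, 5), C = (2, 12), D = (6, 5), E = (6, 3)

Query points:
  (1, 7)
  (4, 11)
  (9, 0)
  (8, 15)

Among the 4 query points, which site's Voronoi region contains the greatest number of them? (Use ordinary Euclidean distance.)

C

(1, 7) — d² to each: A:146, B:40, C:26, D:29, E:41 → nearest is C
(4, 11) — d² to each: A:65, B:45, C:5, D:40, E:68 → nearest is C
(9, 0) — d² to each: A:153, B:29, C:193, D:34, E:18 → nearest is E
(8, 15) — d² to each: A:25, B:101, C:45, D:104, E:148 → nearest is A
Tally — A:1, C:2, E:1. C captures the most (2).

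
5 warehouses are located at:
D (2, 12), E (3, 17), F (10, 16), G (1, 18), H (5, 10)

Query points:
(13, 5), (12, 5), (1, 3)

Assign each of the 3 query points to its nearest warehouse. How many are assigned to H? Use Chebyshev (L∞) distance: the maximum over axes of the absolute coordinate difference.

(13, 5) — d to each: D:11, E:12, F:11, G:13, H:8 → nearest is H
(12, 5) — d to each: D:10, E:12, F:11, G:13, H:7 → nearest is H
(1, 3) — d to each: D:9, E:14, F:13, G:15, H:7 → nearest is H
3 of the 3 points have H as nearest.

3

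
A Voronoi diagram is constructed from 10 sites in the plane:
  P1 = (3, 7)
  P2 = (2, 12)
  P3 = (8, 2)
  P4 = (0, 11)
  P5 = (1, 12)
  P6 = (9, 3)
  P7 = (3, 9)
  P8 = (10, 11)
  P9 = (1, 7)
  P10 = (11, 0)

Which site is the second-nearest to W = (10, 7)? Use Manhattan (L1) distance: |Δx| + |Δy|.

P6

d(W,P1) = 7 + 0 = 7
d(W,P2) = 8 + 5 = 13
d(W,P3) = 2 + 5 = 7
d(W,P4) = 10 + 4 = 14
d(W,P5) = 9 + 5 = 14
d(W,P6) = 1 + 4 = 5
d(W,P7) = 7 + 2 = 9
d(W,P8) = 0 + 4 = 4
d(W,P9) = 9 + 0 = 9
d(W, P10) = 1 + 7 = 8
Sorted ascending: P8, P6, P1, … — the second-nearest is P6.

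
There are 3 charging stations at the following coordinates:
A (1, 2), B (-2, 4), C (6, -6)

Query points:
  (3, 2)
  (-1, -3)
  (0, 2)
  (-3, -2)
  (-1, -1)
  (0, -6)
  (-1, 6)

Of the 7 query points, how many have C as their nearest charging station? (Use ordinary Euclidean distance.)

(3, 2) — d² to each: A:4, B:29, C:73 → nearest is A
(-1, -3) — d² to each: A:29, B:50, C:58 → nearest is A
(0, 2) — d² to each: A:1, B:8, C:100 → nearest is A
(-3, -2) — d² to each: A:32, B:37, C:97 → nearest is A
(-1, -1) — d² to each: A:13, B:26, C:74 → nearest is A
(0, -6) — d² to each: A:65, B:104, C:36 → nearest is C
(-1, 6) — d² to each: A:20, B:5, C:193 → nearest is B
1 of the 7 points has C as nearest.

1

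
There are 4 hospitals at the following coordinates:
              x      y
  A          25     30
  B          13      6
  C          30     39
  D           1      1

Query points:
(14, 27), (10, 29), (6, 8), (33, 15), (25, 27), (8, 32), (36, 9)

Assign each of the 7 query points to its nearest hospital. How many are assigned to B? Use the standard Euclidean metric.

2

(14, 27) — d² to each: A:130, B:442, C:400, D:845 → nearest is A
(10, 29) — d² to each: A:226, B:538, C:500, D:865 → nearest is A
(6, 8) — d² to each: A:845, B:53, C:1537, D:74 → nearest is B
(33, 15) — d² to each: A:289, B:481, C:585, D:1220 → nearest is A
(25, 27) — d² to each: A:9, B:585, C:169, D:1252 → nearest is A
(8, 32) — d² to each: A:293, B:701, C:533, D:1010 → nearest is A
(36, 9) — d² to each: A:562, B:538, C:936, D:1289 → nearest is B
2 of the 7 points have B as nearest.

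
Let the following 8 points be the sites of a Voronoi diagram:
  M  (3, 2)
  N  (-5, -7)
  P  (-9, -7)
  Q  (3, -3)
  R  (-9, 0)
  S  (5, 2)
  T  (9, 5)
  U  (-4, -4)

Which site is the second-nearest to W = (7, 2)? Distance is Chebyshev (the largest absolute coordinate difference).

T

d(W,M) = max(4, 0) = 4
d(W,N) = max(12, 9) = 12
d(W,P) = max(16, 9) = 16
d(W,Q) = max(4, 5) = 5
d(W,R) = max(16, 2) = 16
d(W,S) = max(2, 0) = 2
d(W,T) = max(2, 3) = 3
d(W,U) = max(11, 6) = 11
Sorted ascending: S, T, M, … — the second-nearest is T.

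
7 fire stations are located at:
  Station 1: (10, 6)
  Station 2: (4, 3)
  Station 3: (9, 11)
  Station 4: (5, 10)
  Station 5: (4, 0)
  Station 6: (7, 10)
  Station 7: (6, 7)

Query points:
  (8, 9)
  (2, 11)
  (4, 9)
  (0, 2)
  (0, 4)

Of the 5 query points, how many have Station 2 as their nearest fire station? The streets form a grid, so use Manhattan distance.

2

(8, 9) — d to each: Station 1:5, Station 2:10, Station 3:3, Station 4:4, Station 5:13, Station 6:2, Station 7:4 → nearest is Station 6
(2, 11) — d to each: Station 1:13, Station 2:10, Station 3:7, Station 4:4, Station 5:13, Station 6:6, Station 7:8 → nearest is Station 4
(4, 9) — d to each: Station 1:9, Station 2:6, Station 3:7, Station 4:2, Station 5:9, Station 6:4, Station 7:4 → nearest is Station 4
(0, 2) — d to each: Station 1:14, Station 2:5, Station 3:18, Station 4:13, Station 5:6, Station 6:15, Station 7:11 → nearest is Station 2
(0, 4) — d to each: Station 1:12, Station 2:5, Station 3:16, Station 4:11, Station 5:8, Station 6:13, Station 7:9 → nearest is Station 2
2 of the 5 points have Station 2 as nearest.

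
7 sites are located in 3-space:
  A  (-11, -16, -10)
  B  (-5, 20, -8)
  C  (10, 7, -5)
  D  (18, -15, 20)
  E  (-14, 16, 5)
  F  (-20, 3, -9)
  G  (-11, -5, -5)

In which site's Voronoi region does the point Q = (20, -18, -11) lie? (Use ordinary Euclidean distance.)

Compare squared distances (the ordering matches that of the actual distances):
|QA|² = (20−(-11))² + (-18−(-16))² + (-11−(-10))² = 961 + 4 + 1 = 966
|QB|² = (20−(-5))² + (-18−20)² + (-11−(-8))² = 625 + 1444 + 9 = 2078
|QC|² = (20−10)² + (-18−7)² + (-11−(-5))² = 100 + 625 + 36 = 761
|QD|² = (20−18)² + (-18−(-15))² + (-11−20)² = 4 + 9 + 961 = 974
|QE|² = (20−(-14))² + (-18−16)² + (-11−5)² = 1156 + 1156 + 256 = 2568
|QF|² = (20−(-20))² + (-18−3)² + (-11−(-9))² = 1600 + 441 + 4 = 2045
|QG|² = (20−(-11))² + (-18−(-5))² + (-11−(-5))² = 961 + 169 + 36 = 1166
Minimum is at C.

C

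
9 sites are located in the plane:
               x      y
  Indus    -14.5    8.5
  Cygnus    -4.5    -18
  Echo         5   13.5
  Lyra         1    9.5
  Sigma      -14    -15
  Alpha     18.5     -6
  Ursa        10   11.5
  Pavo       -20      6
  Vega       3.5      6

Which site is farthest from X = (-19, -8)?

Alpha

Compare squared distances (the ordering matches that of the actual distances):
d²(X, Indus) = 20.25 + 272.25 = 292.5
d²(X, Cygnus) = 210.25 + 100 = 310.25
d²(X, Echo) = 576 + 462.25 = 1038.25
d²(X, Lyra) = 400 + 306.25 = 706.25
d²(X, Sigma) = 25 + 49 = 74
d²(X, Alpha) = 1406.25 + 4 = 1410.25
d²(X, Ursa) = 841 + 380.25 = 1221.25
d²(X, Pavo) = 1 + 196 = 197
d²(X, Vega) = 506.25 + 196 = 702.25
The largest is to Alpha.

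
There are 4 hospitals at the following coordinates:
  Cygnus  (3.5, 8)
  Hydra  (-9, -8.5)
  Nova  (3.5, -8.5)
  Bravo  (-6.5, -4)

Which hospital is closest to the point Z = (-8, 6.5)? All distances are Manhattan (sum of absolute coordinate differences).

Bravo

d(Z, Cygnus) = |-8−3.5| + |6.5−8| = 11.5 + 1.5 = 13
d(Z, Hydra) = |-8−(-9)| + |6.5−(-8.5)| = 1 + 15 = 16
d(Z, Nova) = |-8−3.5| + |6.5−(-8.5)| = 11.5 + 15 = 26.5
d(Z, Bravo) = |-8−(-6.5)| + |6.5−(-4)| = 1.5 + 10.5 = 12
The smallest is to Bravo, so Z lies in the Voronoi region of Bravo.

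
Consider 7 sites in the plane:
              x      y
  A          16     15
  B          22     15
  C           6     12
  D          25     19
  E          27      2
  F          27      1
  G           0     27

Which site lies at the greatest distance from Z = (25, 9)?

Squared Euclidean distances:
|ZA|² = (25−16)² + (9−15)² = 81 + 36 = 117
|ZB|² = (25−22)² + (9−15)² = 9 + 36 = 45
|ZC|² = (25−6)² + (9−12)² = 361 + 9 = 370
|ZD|² = (25−25)² + (9−19)² = 0 + 100 = 100
|ZE|² = (25−27)² + (9−2)² = 4 + 49 = 53
|ZF|² = (25−27)² + (9−1)² = 4 + 64 = 68
|ZG|² = (25−0)² + (9−27)² = 625 + 324 = 949
The largest is to G.

G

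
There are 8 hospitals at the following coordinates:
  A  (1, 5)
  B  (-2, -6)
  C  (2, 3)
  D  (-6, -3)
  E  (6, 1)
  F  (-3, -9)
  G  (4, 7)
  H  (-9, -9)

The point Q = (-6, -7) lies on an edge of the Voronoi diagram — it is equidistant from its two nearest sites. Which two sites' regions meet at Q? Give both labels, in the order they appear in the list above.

F and H

Squared distances from Q to each site:
|QA|² = 49 + 144 = 193
|QB|² = 16 + 1 = 17
|QC|² = 64 + 100 = 164
|QD|² = 0 + 16 = 16
|QE|² = 144 + 64 = 208
|QF|² = 9 + 4 = 13
|QG|² = 100 + 196 = 296
|QH|² = 9 + 4 = 13
Q is equidistant from F and H (both at squared distance 13), and every other site is strictly farther — so Q lies on the F–H Voronoi edge.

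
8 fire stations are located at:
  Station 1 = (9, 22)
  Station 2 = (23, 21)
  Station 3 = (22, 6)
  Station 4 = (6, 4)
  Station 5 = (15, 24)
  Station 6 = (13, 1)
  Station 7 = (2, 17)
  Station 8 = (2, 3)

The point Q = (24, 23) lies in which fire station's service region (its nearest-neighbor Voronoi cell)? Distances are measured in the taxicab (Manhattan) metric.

Station 2

d(Q, Station 1) = |24−9| + |23−22| = 15 + 1 = 16
d(Q, Station 2) = |24−23| + |23−21| = 1 + 2 = 3
d(Q, Station 3) = |24−22| + |23−6| = 2 + 17 = 19
d(Q, Station 4) = |24−6| + |23−4| = 18 + 19 = 37
d(Q, Station 5) = |24−15| + |23−24| = 9 + 1 = 10
d(Q, Station 6) = |24−13| + |23−1| = 11 + 22 = 33
d(Q, Station 7) = |24−2| + |23−17| = 22 + 6 = 28
d(Q, Station 8) = |24−2| + |23−3| = 22 + 20 = 42
The smallest is to Station 2, so Q lies in the Voronoi region of Station 2.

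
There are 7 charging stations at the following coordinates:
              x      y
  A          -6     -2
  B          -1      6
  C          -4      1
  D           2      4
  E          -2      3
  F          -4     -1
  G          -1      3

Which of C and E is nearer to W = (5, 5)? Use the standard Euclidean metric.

E

Compare squared distances:
|WC|² = (5−(-4))² + (5−1)² = 81 + 16 = 97
|WE|² = (5−(-2))² + (5−3)² = 49 + 4 = 53
97 > 53, so E is closer.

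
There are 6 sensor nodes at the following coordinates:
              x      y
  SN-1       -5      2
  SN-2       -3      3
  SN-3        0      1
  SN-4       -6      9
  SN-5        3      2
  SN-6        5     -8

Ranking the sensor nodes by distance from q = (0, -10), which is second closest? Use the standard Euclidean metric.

Since √ is increasing, it suffices to compare squared distances:
d²(q, SN-1) = (0−(-5))² + (-10−2)² = 25 + 144 = 169
d²(q, SN-2) = (0−(-3))² + (-10−3)² = 9 + 169 = 178
d²(q, SN-3) = (0−0)² + (-10−1)² = 0 + 121 = 121
d²(q, SN-4) = (0−(-6))² + (-10−9)² = 36 + 361 = 397
d²(q, SN-5) = (0−3)² + (-10−2)² = 9 + 144 = 153
d²(q, SN-6) = (0−5)² + (-10−(-8))² = 25 + 4 = 29
Sorted ascending: SN-6, SN-3, SN-5, … — the second-nearest is SN-3.

SN-3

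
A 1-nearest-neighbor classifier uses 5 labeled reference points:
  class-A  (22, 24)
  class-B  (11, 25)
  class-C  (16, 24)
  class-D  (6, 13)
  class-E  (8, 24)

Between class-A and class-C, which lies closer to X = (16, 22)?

Compare squared distances:
d²(X, class-A) = (16−22)² + (22−24)² = 36 + 4 = 40
d²(X, class-C) = (16−16)² + (22−24)² = 0 + 4 = 4
40 > 4, so class-C is closer.

class-C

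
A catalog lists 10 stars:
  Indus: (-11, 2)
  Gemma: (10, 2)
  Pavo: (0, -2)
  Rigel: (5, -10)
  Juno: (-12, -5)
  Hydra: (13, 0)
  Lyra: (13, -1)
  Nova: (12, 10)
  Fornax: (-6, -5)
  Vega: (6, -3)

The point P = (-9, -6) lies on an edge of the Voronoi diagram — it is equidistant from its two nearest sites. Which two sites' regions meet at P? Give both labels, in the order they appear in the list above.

Juno and Fornax

Squared distances from P to each site:
d²(P, Indus) = 4 + 64 = 68
d²(P, Gemma) = 361 + 64 = 425
d²(P, Pavo) = 81 + 16 = 97
d²(P, Rigel) = 196 + 16 = 212
d²(P, Juno) = 9 + 1 = 10
d²(P, Hydra) = 484 + 36 = 520
d²(P, Lyra) = 484 + 25 = 509
d²(P, Nova) = 441 + 256 = 697
d²(P, Fornax) = 9 + 1 = 10
d²(P, Vega) = 225 + 9 = 234
P is equidistant from Juno and Fornax (both at squared distance 10), and every other site is strictly farther — so P lies on the Juno–Fornax Voronoi edge.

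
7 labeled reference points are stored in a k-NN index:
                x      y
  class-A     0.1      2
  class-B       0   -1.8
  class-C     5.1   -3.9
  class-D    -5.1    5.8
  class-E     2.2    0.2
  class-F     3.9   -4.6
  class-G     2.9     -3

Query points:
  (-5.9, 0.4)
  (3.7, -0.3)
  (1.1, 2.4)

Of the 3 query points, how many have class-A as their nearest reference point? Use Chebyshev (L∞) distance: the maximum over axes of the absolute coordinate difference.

(-5.9, 0.4) — d to each: class-A:6, class-B:5.9, class-C:11, class-D:5.4, class-E:8.1, class-F:9.8, class-G:8.8 → nearest is class-D
(3.7, -0.3) — d to each: class-A:3.6, class-B:3.7, class-C:3.6, class-D:8.8, class-E:1.5, class-F:4.3, class-G:2.7 → nearest is class-E
(1.1, 2.4) — d to each: class-A:1, class-B:4.2, class-C:6.3, class-D:6.2, class-E:2.2, class-F:7, class-G:5.4 → nearest is class-A
1 of the 3 points has class-A as nearest.

1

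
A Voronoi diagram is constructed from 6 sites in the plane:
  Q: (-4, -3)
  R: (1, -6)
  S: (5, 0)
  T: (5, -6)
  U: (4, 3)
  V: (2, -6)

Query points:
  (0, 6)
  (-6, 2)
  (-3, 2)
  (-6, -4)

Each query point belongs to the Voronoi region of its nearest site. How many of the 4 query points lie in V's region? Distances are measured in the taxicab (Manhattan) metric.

0

(0, 6) — d to each: Q:13, R:13, S:11, T:17, U:7, V:14 → nearest is U
(-6, 2) — d to each: Q:7, R:15, S:13, T:19, U:11, V:16 → nearest is Q
(-3, 2) — d to each: Q:6, R:12, S:10, T:16, U:8, V:13 → nearest is Q
(-6, -4) — d to each: Q:3, R:9, S:15, T:13, U:17, V:10 → nearest is Q
0 of the 4 points have V as nearest.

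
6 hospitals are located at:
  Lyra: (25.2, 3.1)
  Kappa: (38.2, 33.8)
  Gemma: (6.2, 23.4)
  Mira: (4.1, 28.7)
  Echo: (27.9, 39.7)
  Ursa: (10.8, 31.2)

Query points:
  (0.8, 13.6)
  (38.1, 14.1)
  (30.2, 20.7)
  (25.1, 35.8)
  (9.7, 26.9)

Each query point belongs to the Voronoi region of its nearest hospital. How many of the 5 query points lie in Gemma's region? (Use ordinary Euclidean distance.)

1

(0.8, 13.6) — d² to each: Lyra:705.61, Kappa:1806.8, Gemma:125.2, Mira:238.9, Echo:1415.62, Ursa:409.76 → nearest is Gemma
(38.1, 14.1) — d² to each: Lyra:287.41, Kappa:388.1, Gemma:1104.1, Mira:1369.16, Echo:759.4, Ursa:1037.7 → nearest is Lyra
(30.2, 20.7) — d² to each: Lyra:334.76, Kappa:235.61, Gemma:583.29, Mira:745.21, Echo:366.29, Ursa:486.61 → nearest is Kappa
(25.1, 35.8) — d² to each: Lyra:1069.3, Kappa:175.61, Gemma:510.97, Mira:491.41, Echo:23.05, Ursa:225.65 → nearest is Echo
(9.7, 26.9) — d² to each: Lyra:806.69, Kappa:859.86, Gemma:24.5, Mira:34.6, Echo:495.08, Ursa:19.7 → nearest is Ursa
1 of the 5 points has Gemma as nearest.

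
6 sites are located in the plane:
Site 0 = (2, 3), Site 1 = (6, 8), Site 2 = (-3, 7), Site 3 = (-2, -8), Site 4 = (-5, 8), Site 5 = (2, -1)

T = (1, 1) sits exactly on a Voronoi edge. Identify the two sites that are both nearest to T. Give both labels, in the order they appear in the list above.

Site 0 and Site 5

Squared distances from T to each site:
d²(T, Site 0) = 1 + 4 = 5
d²(T, Site 1) = 25 + 49 = 74
d²(T, Site 2) = 16 + 36 = 52
d²(T, Site 3) = 9 + 81 = 90
d²(T, Site 4) = 36 + 49 = 85
d²(T, Site 5) = 1 + 4 = 5
T is equidistant from Site 0 and Site 5 (both at squared distance 5), and every other site is strictly farther — so T lies on the Site 0–Site 5 Voronoi edge.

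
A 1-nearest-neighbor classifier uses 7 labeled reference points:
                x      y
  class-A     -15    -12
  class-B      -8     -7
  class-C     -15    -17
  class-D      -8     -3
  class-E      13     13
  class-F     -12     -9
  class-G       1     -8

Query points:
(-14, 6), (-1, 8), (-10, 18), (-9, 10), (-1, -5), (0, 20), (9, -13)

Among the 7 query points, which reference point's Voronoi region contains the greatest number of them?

(-14, 6) — d² to each: class-A:325, class-B:205, class-C:530, class-D:117, class-E:778, class-F:229, class-G:421 → nearest is class-D
(-1, 8) — d² to each: class-A:596, class-B:274, class-C:821, class-D:170, class-E:221, class-F:410, class-G:260 → nearest is class-D
(-10, 18) — d² to each: class-A:925, class-B:629, class-C:1250, class-D:445, class-E:554, class-F:733, class-G:797 → nearest is class-D
(-9, 10) — d² to each: class-A:520, class-B:290, class-C:765, class-D:170, class-E:493, class-F:370, class-G:424 → nearest is class-D
(-1, -5) — d² to each: class-A:245, class-B:53, class-C:340, class-D:53, class-E:520, class-F:137, class-G:13 → nearest is class-G
(0, 20) — d² to each: class-A:1249, class-B:793, class-C:1594, class-D:593, class-E:218, class-F:985, class-G:785 → nearest is class-E
(9, -13) — d² to each: class-A:577, class-B:325, class-C:592, class-D:389, class-E:692, class-F:457, class-G:89 → nearest is class-G
Tally — class-D:4, class-E:1, class-G:2. class-D captures the most (4).

class-D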